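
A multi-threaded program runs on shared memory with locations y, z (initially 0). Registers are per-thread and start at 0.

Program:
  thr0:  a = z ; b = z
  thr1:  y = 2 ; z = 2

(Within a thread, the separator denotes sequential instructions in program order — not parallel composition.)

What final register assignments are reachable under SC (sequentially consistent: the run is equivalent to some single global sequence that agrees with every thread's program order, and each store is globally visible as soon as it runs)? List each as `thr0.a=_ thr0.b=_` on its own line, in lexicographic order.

outcome vector order: (thr0.a,thr0.b)
|SC outcomes| = 3

thr0.a=0 thr0.b=0
thr0.a=0 thr0.b=2
thr0.a=2 thr0.b=2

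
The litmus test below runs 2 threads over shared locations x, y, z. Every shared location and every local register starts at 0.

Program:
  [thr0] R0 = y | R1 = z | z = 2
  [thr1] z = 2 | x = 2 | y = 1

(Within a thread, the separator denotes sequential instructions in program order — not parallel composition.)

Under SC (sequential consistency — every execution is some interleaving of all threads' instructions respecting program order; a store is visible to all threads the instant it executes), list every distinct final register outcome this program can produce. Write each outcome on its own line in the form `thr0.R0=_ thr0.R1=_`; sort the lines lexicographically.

thr0.R0=0 thr0.R1=0
thr0.R0=0 thr0.R1=2
thr0.R0=1 thr0.R1=2

outcome vector order: (thr0.R0,thr0.R1)
|SC outcomes| = 3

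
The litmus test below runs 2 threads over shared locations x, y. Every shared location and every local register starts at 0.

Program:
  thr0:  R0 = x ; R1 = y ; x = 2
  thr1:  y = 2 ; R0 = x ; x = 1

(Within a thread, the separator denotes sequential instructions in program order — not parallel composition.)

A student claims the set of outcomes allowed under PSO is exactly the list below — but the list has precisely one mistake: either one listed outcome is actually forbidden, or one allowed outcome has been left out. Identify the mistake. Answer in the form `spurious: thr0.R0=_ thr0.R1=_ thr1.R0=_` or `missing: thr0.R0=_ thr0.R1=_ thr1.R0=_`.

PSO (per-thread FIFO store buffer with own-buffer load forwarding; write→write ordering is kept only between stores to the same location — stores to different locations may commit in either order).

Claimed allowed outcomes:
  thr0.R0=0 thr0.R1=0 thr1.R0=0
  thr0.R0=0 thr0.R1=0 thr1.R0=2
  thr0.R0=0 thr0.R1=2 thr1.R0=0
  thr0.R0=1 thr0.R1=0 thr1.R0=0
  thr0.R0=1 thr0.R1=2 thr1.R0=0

missing: thr0.R0=0 thr0.R1=2 thr1.R0=2

outcome vector order: (thr0.R0,thr0.R1,thr1.R0)
PSO: 6 outcomes — {(0,0,0); (0,0,2); (0,2,0); (0,2,2); (1,0,0); (1,2,0)}
PSO∖claimed = {(0,2,2)}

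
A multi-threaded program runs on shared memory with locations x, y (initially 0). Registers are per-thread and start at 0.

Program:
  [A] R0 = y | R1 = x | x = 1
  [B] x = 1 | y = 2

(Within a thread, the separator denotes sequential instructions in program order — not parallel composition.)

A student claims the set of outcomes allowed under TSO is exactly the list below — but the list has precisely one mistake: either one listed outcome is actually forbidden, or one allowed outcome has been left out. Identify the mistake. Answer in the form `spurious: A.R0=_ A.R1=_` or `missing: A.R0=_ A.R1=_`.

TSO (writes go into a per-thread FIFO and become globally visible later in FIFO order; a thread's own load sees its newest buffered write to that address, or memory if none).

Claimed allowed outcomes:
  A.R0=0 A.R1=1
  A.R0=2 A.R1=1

missing: A.R0=0 A.R1=0

outcome vector order: (A.R0,A.R1)
under TSO → (0,0), (0,1), (2,1)
TSO∖claimed = {(0,0)}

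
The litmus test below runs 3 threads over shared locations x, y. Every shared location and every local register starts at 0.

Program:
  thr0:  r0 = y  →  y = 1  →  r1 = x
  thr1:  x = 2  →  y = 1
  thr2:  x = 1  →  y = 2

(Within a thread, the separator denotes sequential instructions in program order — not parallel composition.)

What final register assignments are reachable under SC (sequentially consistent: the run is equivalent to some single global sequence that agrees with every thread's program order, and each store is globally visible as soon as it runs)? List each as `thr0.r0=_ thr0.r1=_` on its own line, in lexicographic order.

outcome vector order: (thr0.r0,thr0.r1)
|SC outcomes| = 7

thr0.r0=0 thr0.r1=0
thr0.r0=0 thr0.r1=1
thr0.r0=0 thr0.r1=2
thr0.r0=1 thr0.r1=1
thr0.r0=1 thr0.r1=2
thr0.r0=2 thr0.r1=1
thr0.r0=2 thr0.r1=2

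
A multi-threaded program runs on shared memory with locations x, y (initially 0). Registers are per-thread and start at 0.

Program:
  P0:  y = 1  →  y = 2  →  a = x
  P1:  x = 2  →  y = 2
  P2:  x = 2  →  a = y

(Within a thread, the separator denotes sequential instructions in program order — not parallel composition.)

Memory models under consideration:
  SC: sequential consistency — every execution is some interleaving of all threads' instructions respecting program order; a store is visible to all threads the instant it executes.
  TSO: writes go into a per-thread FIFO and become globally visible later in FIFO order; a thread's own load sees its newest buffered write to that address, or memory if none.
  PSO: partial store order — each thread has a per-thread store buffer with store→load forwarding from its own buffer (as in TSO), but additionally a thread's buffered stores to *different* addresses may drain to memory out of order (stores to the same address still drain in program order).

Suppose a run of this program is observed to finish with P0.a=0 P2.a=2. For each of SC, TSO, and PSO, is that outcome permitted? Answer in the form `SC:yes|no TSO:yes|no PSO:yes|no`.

outcome vector order: (P0.a,P2.a)
under SC → <0 2>, <2 0>, <2 1>, <2 2>
under TSO → <0 0>, <0 1>, <0 2>, <2 0>, <2 1>, <2 2>
under PSO → <0 0>, <0 1>, <0 2>, <2 0>, <2 1>, <2 2>
target <0 2> ∈ {SC,TSO,PSO}

SC:yes TSO:yes PSO:yes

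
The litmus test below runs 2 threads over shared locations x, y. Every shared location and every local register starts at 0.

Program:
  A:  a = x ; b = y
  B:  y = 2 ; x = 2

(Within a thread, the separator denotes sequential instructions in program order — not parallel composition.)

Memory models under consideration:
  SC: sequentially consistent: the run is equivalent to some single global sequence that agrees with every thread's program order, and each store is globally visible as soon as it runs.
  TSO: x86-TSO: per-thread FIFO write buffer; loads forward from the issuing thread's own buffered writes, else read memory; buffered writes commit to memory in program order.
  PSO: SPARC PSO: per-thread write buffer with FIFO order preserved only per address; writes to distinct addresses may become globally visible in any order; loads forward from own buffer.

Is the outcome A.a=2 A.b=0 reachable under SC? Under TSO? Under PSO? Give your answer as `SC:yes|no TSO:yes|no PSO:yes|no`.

outcome vector order: (A.a,A.b)
SC: 3 outcomes — {(0,0); (0,2); (2,2)}
TSO: 3 outcomes — {(0,0); (0,2); (2,2)}
PSO: 4 outcomes — {(0,0); (0,2); (2,0); (2,2)}
target (2,0) ∈ {PSO}

SC:no TSO:no PSO:yes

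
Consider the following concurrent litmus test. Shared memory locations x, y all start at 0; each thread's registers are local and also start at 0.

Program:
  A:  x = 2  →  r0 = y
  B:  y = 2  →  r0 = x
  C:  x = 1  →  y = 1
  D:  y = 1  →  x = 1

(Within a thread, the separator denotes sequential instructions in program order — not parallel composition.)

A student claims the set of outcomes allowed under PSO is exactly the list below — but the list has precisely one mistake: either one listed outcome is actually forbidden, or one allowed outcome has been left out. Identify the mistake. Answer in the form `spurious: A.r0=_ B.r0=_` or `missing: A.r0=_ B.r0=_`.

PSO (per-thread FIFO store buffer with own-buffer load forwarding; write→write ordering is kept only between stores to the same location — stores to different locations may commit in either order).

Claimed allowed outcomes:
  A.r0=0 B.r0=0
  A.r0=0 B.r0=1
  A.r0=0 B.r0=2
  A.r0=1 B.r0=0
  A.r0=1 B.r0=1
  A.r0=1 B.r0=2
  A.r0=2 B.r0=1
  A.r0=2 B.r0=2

outcome vector order: (A.r0,B.r0)
[PSO] allowed = {0/0; 0/1; 0/2; 1/0; 1/1; 1/2; 2/0; 2/1; 2/2}
PSO∖claimed = {2/0}

missing: A.r0=2 B.r0=0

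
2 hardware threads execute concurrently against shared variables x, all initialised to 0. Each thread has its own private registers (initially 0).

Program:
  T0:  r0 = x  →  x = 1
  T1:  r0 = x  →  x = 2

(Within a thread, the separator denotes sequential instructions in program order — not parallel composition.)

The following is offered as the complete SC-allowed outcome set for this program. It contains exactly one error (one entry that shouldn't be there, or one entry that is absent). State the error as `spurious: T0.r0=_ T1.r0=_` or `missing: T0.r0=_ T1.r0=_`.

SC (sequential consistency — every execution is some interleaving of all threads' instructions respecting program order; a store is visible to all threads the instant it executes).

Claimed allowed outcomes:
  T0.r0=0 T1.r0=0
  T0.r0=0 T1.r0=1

missing: T0.r0=2 T1.r0=0

outcome vector order: (T0.r0,T1.r0)
[SC] allowed = {<0 0>, <0 1>, <2 0>}
SC∖claimed = {<2 0>}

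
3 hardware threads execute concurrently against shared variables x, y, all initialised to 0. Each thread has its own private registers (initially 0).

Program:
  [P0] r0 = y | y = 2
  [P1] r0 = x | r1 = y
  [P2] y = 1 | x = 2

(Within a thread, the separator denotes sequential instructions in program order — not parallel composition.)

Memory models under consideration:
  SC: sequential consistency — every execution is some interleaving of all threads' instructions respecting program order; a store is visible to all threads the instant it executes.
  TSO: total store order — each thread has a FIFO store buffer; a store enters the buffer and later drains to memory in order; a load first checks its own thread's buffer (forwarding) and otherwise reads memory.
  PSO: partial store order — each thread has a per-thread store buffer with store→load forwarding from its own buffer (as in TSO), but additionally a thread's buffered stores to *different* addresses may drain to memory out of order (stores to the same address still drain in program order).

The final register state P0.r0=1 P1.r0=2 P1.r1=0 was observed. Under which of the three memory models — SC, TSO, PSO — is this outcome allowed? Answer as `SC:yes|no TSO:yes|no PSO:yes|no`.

outcome vector order: (P0.r0,P1.r0,P1.r1)
SC: 10 outcomes — {000; 001; 002; 021; 022; 100; 101; 102; 121; 122}
TSO: 10 outcomes — {000; 001; 002; 021; 022; 100; 101; 102; 121; 122}
PSO: 12 outcomes — {000; 001; 002; 020; 021; 022; 100; 101; 102; 120; 121; 122}
target 120 ∈ {PSO}

SC:no TSO:no PSO:yes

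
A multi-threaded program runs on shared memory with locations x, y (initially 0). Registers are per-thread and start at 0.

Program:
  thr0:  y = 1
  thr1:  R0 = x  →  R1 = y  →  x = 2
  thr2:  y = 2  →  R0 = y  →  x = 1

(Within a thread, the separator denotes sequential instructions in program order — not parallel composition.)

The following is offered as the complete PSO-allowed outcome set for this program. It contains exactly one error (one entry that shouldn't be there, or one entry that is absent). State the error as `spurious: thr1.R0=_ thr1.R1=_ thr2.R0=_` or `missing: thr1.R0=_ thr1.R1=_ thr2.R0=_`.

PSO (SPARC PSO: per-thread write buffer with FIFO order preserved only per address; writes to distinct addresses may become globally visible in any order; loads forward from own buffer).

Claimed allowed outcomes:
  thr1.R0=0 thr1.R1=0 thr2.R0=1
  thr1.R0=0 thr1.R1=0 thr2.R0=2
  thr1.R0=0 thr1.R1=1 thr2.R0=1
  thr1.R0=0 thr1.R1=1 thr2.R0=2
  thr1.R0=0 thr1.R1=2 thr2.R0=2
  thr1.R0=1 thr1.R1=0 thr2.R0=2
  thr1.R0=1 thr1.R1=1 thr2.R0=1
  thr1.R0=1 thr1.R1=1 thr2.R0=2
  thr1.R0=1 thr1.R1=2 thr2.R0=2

missing: thr1.R0=0 thr1.R1=2 thr2.R0=1

outcome vector order: (thr1.R0,thr1.R1,thr2.R0)
under PSO → <0 0 1>, <0 0 2>, <0 1 1>, <0 1 2>, <0 2 1>, <0 2 2>, <1 0 2>, <1 1 1>, <1 1 2>, <1 2 2>
PSO∖claimed = {<0 2 1>}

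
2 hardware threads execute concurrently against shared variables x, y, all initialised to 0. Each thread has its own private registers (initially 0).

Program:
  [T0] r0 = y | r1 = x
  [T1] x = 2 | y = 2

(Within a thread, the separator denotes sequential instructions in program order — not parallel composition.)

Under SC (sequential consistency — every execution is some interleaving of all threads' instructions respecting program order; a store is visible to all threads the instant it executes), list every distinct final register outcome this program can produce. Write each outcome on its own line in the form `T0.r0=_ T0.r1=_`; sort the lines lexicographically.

T0.r0=0 T0.r1=0
T0.r0=0 T0.r1=2
T0.r0=2 T0.r1=2

outcome vector order: (T0.r0,T0.r1)
|SC outcomes| = 3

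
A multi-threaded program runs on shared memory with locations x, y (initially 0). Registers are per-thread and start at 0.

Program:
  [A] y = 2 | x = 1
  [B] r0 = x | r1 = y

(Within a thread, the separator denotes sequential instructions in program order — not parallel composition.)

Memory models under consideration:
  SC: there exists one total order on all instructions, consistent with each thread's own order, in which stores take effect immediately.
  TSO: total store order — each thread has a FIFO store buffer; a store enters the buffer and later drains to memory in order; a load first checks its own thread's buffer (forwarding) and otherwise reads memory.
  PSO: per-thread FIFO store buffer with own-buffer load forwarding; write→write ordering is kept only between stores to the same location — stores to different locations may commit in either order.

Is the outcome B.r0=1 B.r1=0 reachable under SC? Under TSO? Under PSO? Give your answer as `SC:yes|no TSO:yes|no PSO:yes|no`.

outcome vector order: (B.r0,B.r1)
[SC] allowed = {0/0, 0/2, 1/2}
[TSO] allowed = {0/0, 0/2, 1/2}
[PSO] allowed = {0/0, 0/2, 1/0, 1/2}
target 1/0 ∈ {PSO}

SC:no TSO:no PSO:yes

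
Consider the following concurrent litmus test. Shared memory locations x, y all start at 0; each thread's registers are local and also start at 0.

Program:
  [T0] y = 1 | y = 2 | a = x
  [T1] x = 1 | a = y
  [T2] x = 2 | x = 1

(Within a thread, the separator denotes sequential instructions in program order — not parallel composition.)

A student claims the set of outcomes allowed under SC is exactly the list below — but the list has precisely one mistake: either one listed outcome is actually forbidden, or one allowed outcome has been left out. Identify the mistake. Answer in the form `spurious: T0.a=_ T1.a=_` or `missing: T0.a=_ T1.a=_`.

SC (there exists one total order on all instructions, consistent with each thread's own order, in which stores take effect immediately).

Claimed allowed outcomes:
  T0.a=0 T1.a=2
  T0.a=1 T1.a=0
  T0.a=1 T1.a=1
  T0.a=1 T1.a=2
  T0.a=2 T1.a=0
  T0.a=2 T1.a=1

outcome vector order: (T0.a,T1.a)
SC (7): 0/2; 1/0; 1/1; 1/2; 2/0; 2/1; 2/2
SC∖claimed = {2/2}

missing: T0.a=2 T1.a=2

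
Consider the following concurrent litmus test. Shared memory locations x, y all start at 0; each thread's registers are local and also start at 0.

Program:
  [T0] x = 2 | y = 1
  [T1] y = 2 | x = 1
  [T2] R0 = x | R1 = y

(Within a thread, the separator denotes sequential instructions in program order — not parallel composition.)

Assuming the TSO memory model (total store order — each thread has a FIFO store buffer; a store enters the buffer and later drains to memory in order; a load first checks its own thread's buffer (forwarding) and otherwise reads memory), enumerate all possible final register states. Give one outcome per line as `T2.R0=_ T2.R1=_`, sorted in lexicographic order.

outcome vector order: (T2.R0,T2.R1)
|TSO outcomes| = 8

T2.R0=0 T2.R1=0
T2.R0=0 T2.R1=1
T2.R0=0 T2.R1=2
T2.R0=1 T2.R1=1
T2.R0=1 T2.R1=2
T2.R0=2 T2.R1=0
T2.R0=2 T2.R1=1
T2.R0=2 T2.R1=2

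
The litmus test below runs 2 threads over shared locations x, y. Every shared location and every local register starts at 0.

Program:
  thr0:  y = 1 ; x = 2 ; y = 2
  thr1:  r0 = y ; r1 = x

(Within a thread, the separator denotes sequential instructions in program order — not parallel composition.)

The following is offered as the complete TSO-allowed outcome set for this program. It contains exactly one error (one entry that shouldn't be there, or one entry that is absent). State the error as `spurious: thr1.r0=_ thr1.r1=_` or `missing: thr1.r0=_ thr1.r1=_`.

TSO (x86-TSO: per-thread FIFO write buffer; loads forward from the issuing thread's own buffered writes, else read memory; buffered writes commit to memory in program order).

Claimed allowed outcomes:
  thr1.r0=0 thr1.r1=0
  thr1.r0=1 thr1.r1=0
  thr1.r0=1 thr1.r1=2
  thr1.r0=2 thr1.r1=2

outcome vector order: (thr1.r0,thr1.r1)
under TSO → <0 0> <0 2> <1 0> <1 2> <2 2>
TSO∖claimed = {<0 2>}

missing: thr1.r0=0 thr1.r1=2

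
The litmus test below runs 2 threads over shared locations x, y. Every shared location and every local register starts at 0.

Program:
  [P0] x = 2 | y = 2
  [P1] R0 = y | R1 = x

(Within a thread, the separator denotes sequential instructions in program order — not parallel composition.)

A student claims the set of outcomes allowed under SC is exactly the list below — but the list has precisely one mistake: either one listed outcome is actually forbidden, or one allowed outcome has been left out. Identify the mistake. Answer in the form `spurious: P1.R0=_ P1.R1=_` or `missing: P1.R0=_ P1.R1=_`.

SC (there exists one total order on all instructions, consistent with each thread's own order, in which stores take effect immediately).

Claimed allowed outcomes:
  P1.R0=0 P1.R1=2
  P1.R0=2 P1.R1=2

outcome vector order: (P1.R0,P1.R1)
SC (3): <0 0> <0 2> <2 2>
SC∖claimed = {<0 0>}

missing: P1.R0=0 P1.R1=0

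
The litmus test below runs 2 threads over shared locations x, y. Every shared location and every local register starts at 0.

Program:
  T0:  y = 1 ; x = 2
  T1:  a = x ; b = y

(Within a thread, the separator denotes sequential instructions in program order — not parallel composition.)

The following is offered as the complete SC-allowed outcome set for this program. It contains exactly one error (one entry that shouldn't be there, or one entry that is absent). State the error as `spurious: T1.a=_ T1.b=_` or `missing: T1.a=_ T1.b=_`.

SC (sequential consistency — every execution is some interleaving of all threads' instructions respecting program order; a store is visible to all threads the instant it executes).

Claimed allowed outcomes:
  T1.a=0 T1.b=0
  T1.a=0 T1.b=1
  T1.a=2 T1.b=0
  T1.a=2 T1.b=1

outcome vector order: (T1.a,T1.b)
SC (3): 00; 01; 21
claimed∖SC = {20}

spurious: T1.a=2 T1.b=0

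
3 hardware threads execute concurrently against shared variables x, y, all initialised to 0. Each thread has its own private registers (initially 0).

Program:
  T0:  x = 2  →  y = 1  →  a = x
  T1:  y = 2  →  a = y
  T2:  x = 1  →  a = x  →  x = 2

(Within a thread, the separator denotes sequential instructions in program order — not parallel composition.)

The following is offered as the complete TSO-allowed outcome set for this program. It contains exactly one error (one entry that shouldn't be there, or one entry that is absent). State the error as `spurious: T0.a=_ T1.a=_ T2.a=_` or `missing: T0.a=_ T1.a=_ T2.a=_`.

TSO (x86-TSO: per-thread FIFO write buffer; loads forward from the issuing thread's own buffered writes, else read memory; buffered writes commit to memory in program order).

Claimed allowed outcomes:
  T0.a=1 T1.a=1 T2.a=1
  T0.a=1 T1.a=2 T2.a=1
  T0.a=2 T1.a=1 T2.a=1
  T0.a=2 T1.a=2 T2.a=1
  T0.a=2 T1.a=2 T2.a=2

missing: T0.a=2 T1.a=1 T2.a=2

outcome vector order: (T0.a,T1.a,T2.a)
TSO (6): (1,1,1), (1,2,1), (2,1,1), (2,1,2), (2,2,1), (2,2,2)
TSO∖claimed = {(2,1,2)}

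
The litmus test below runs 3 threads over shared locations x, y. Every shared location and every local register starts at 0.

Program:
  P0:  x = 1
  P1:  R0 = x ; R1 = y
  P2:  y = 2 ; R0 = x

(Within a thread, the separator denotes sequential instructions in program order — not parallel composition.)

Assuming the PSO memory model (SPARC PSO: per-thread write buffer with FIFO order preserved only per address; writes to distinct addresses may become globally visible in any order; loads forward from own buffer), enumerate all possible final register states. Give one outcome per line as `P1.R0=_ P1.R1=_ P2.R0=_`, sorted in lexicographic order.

outcome vector order: (P1.R0,P1.R1,P2.R0)
|PSO outcomes| = 8

P1.R0=0 P1.R1=0 P2.R0=0
P1.R0=0 P1.R1=0 P2.R0=1
P1.R0=0 P1.R1=2 P2.R0=0
P1.R0=0 P1.R1=2 P2.R0=1
P1.R0=1 P1.R1=0 P2.R0=0
P1.R0=1 P1.R1=0 P2.R0=1
P1.R0=1 P1.R1=2 P2.R0=0
P1.R0=1 P1.R1=2 P2.R0=1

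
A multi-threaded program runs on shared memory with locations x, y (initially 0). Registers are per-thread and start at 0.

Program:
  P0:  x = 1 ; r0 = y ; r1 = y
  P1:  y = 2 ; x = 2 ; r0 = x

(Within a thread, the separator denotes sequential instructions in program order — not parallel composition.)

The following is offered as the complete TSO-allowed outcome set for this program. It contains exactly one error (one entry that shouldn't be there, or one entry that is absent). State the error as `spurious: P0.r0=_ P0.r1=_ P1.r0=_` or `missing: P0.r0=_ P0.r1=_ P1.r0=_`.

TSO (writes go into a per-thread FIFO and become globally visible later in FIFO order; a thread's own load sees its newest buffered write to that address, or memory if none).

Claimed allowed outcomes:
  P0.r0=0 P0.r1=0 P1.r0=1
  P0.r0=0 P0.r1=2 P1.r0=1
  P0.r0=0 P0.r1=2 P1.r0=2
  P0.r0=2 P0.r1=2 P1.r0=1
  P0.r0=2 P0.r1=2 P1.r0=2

outcome vector order: (P0.r0,P0.r1,P1.r0)
TSO (6): (0,0,1) (0,0,2) (0,2,1) (0,2,2) (2,2,1) (2,2,2)
TSO∖claimed = {(0,0,2)}

missing: P0.r0=0 P0.r1=0 P1.r0=2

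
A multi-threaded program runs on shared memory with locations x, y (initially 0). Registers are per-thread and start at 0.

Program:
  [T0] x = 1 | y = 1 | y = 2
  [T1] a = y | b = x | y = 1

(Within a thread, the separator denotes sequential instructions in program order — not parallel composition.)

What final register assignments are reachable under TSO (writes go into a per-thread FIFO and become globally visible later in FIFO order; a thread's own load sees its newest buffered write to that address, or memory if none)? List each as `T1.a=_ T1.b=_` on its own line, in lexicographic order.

outcome vector order: (T1.a,T1.b)
|TSO outcomes| = 4

T1.a=0 T1.b=0
T1.a=0 T1.b=1
T1.a=1 T1.b=1
T1.a=2 T1.b=1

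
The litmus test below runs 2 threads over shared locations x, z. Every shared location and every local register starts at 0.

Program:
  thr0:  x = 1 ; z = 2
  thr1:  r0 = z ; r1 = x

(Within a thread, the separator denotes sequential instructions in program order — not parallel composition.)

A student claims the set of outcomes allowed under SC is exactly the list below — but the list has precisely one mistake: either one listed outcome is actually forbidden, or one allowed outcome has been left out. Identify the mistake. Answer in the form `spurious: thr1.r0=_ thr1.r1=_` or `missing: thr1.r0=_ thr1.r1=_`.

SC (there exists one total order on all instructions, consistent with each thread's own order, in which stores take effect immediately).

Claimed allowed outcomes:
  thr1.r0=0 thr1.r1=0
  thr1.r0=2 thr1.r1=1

outcome vector order: (thr1.r0,thr1.r1)
[SC] allowed = {(0,0), (0,1), (2,1)}
SC∖claimed = {(0,1)}

missing: thr1.r0=0 thr1.r1=1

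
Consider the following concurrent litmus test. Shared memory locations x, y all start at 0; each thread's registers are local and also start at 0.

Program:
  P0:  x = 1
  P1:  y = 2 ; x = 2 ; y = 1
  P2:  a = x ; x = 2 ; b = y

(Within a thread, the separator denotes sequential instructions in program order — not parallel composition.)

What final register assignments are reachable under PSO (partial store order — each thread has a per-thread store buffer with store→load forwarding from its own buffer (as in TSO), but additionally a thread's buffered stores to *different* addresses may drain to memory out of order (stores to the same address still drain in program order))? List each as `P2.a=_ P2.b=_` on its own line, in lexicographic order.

outcome vector order: (P2.a,P2.b)
|PSO outcomes| = 9

P2.a=0 P2.b=0
P2.a=0 P2.b=1
P2.a=0 P2.b=2
P2.a=1 P2.b=0
P2.a=1 P2.b=1
P2.a=1 P2.b=2
P2.a=2 P2.b=0
P2.a=2 P2.b=1
P2.a=2 P2.b=2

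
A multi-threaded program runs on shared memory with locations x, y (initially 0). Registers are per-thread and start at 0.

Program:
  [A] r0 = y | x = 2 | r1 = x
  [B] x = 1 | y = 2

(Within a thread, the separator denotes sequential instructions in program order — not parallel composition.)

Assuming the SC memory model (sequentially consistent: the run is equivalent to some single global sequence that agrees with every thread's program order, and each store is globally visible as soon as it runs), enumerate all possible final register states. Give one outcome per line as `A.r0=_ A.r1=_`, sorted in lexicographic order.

outcome vector order: (A.r0,A.r1)
|SC outcomes| = 3

A.r0=0 A.r1=1
A.r0=0 A.r1=2
A.r0=2 A.r1=2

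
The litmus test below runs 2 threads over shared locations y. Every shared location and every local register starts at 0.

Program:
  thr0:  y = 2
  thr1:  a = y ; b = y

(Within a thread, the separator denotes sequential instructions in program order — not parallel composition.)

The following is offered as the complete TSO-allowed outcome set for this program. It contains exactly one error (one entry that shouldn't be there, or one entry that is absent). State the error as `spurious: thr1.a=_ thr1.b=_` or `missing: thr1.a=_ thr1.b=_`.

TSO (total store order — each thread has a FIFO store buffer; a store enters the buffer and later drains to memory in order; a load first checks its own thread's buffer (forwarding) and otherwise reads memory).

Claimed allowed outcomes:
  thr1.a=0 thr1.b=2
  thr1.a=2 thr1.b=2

missing: thr1.a=0 thr1.b=0

outcome vector order: (thr1.a,thr1.b)
TSO (3): <0 0>; <0 2>; <2 2>
TSO∖claimed = {<0 0>}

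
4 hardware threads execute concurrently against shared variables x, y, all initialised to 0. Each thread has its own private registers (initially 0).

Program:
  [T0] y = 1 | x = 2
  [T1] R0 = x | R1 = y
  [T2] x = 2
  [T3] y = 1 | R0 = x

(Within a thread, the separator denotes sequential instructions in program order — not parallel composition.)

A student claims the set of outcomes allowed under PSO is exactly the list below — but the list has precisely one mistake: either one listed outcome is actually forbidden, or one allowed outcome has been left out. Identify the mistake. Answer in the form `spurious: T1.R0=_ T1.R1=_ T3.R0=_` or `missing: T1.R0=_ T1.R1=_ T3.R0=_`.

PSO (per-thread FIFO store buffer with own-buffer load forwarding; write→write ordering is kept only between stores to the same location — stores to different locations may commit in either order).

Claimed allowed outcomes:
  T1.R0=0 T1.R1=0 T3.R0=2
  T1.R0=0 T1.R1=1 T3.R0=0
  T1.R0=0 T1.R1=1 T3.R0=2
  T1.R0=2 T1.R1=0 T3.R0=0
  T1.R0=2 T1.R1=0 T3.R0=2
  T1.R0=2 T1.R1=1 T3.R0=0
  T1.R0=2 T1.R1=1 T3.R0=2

missing: T1.R0=0 T1.R1=0 T3.R0=0

outcome vector order: (T1.R0,T1.R1,T3.R0)
PSO: 8 outcomes — {(0,0,0); (0,0,2); (0,1,0); (0,1,2); (2,0,0); (2,0,2); (2,1,0); (2,1,2)}
PSO∖claimed = {(0,0,0)}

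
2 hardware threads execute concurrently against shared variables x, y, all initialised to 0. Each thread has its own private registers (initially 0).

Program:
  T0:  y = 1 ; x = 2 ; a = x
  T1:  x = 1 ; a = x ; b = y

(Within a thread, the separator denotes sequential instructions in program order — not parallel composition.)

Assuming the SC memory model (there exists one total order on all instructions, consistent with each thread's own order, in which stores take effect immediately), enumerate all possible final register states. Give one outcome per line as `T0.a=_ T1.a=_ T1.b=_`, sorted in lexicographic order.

outcome vector order: (T0.a,T1.a,T1.b)
|SC outcomes| = 4

T0.a=1 T1.a=1 T1.b=1
T0.a=2 T1.a=1 T1.b=0
T0.a=2 T1.a=1 T1.b=1
T0.a=2 T1.a=2 T1.b=1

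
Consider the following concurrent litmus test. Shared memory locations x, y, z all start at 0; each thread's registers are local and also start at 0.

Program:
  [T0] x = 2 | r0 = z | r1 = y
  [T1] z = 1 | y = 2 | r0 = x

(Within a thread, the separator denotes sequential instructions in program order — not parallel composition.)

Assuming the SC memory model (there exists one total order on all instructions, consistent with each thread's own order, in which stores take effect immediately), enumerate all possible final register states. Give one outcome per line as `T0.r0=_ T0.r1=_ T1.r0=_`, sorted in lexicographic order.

outcome vector order: (T0.r0,T0.r1,T1.r0)
|SC outcomes| = 5

T0.r0=0 T0.r1=0 T1.r0=2
T0.r0=0 T0.r1=2 T1.r0=2
T0.r0=1 T0.r1=0 T1.r0=2
T0.r0=1 T0.r1=2 T1.r0=0
T0.r0=1 T0.r1=2 T1.r0=2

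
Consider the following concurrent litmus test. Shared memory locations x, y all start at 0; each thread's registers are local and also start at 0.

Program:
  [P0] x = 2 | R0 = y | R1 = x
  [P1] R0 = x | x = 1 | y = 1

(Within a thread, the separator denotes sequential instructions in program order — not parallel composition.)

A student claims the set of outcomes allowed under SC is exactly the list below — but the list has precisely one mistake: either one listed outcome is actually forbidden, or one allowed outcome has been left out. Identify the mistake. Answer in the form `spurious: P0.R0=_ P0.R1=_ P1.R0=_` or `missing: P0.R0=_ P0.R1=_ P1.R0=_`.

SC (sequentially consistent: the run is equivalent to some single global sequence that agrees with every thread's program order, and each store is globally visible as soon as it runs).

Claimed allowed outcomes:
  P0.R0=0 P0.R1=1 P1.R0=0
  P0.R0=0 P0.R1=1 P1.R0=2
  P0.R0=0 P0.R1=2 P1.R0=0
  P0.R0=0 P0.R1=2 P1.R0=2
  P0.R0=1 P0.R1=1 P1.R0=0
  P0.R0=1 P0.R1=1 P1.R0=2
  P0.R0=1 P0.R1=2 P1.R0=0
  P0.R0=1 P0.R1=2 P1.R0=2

outcome vector order: (P0.R0,P0.R1,P1.R0)
[SC] allowed = {(0,1,0), (0,1,2), (0,2,0), (0,2,2), (1,1,0), (1,1,2), (1,2,0)}
claimed∖SC = {(1,2,2)}

spurious: P0.R0=1 P0.R1=2 P1.R0=2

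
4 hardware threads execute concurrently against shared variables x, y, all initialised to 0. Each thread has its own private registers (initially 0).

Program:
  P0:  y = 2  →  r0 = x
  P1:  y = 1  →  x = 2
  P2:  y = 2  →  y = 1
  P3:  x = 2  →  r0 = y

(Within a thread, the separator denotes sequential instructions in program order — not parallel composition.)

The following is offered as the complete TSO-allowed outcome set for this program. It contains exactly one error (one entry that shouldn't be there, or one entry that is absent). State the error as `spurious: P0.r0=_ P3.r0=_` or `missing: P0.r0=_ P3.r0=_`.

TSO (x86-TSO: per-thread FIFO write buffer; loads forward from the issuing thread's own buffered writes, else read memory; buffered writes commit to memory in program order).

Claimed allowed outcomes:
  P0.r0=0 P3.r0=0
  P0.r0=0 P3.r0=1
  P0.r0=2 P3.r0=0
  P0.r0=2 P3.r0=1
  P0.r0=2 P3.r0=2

outcome vector order: (P0.r0,P3.r0)
TSO (6): 0/0 0/1 0/2 2/0 2/1 2/2
TSO∖claimed = {0/2}

missing: P0.r0=0 P3.r0=2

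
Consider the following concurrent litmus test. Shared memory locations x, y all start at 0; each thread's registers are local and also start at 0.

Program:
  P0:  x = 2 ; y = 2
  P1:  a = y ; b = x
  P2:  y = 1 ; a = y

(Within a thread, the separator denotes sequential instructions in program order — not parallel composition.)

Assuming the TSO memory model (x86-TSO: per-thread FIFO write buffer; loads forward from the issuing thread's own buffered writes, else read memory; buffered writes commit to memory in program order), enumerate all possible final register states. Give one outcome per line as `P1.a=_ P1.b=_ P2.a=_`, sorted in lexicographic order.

outcome vector order: (P1.a,P1.b,P2.a)
|TSO outcomes| = 10

P1.a=0 P1.b=0 P2.a=1
P1.a=0 P1.b=0 P2.a=2
P1.a=0 P1.b=2 P2.a=1
P1.a=0 P1.b=2 P2.a=2
P1.a=1 P1.b=0 P2.a=1
P1.a=1 P1.b=0 P2.a=2
P1.a=1 P1.b=2 P2.a=1
P1.a=1 P1.b=2 P2.a=2
P1.a=2 P1.b=2 P2.a=1
P1.a=2 P1.b=2 P2.a=2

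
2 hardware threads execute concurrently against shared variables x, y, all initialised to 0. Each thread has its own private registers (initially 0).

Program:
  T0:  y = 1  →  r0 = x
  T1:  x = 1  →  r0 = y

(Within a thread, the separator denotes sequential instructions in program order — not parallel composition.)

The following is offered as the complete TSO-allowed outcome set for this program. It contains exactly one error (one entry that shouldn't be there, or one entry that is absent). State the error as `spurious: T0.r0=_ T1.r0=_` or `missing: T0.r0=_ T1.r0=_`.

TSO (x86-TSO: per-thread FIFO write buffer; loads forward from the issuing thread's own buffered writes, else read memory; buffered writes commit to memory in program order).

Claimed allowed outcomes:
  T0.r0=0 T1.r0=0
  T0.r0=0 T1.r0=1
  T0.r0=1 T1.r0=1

missing: T0.r0=1 T1.r0=0

outcome vector order: (T0.r0,T1.r0)
TSO: 4 outcomes — {00, 01, 10, 11}
TSO∖claimed = {10}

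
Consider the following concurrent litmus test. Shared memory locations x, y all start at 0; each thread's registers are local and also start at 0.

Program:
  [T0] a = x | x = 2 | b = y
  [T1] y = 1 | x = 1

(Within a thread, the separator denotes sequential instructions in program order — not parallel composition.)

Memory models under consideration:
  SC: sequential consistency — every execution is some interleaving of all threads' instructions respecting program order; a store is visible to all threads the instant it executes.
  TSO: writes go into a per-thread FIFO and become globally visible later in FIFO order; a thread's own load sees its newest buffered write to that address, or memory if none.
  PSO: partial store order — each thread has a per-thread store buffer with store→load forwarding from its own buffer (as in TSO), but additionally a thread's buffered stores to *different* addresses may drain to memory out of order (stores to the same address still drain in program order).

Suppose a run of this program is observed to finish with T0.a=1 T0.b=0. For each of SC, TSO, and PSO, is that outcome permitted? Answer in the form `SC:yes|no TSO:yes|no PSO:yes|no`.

outcome vector order: (T0.a,T0.b)
SC (3): (0,0); (0,1); (1,1)
TSO (3): (0,0); (0,1); (1,1)
PSO (4): (0,0); (0,1); (1,0); (1,1)
target (1,0) ∈ {PSO}

SC:no TSO:no PSO:yes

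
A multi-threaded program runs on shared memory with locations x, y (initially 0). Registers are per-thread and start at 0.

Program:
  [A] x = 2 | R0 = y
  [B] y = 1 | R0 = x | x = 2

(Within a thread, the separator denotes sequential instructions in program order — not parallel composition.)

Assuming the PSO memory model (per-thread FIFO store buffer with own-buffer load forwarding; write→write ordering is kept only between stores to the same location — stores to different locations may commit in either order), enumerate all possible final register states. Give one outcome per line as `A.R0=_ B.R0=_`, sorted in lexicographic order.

outcome vector order: (A.R0,B.R0)
|PSO outcomes| = 4

A.R0=0 B.R0=0
A.R0=0 B.R0=2
A.R0=1 B.R0=0
A.R0=1 B.R0=2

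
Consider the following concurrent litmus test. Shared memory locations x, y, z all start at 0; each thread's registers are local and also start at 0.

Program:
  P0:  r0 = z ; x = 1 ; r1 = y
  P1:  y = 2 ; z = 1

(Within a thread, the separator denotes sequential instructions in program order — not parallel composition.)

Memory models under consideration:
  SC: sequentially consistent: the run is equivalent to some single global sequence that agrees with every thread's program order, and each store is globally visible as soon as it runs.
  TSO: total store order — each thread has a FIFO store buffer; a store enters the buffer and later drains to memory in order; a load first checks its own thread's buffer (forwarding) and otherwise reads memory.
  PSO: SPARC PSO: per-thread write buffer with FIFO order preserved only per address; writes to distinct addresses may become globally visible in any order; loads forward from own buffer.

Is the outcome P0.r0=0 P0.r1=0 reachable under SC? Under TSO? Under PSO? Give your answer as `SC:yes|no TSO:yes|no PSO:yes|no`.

outcome vector order: (P0.r0,P0.r1)
[SC] allowed = {0/0, 0/2, 1/2}
[TSO] allowed = {0/0, 0/2, 1/2}
[PSO] allowed = {0/0, 0/2, 1/0, 1/2}
target 0/0 ∈ {SC,TSO,PSO}

SC:yes TSO:yes PSO:yes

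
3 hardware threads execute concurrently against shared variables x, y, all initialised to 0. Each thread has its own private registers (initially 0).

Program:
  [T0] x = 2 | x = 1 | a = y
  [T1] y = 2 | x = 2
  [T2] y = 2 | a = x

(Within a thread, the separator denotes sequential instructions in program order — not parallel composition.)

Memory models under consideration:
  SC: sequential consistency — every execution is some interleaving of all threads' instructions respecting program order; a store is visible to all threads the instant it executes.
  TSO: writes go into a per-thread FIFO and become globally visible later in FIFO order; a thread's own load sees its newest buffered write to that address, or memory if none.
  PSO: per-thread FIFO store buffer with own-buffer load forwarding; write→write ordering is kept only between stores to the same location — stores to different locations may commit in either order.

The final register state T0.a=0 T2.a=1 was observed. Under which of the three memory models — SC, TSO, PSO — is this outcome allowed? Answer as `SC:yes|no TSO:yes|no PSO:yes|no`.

SC:yes TSO:yes PSO:yes

outcome vector order: (T0.a,T2.a)
SC: 5 outcomes — {(0,1) (0,2) (2,0) (2,1) (2,2)}
TSO: 6 outcomes — {(0,0) (0,1) (0,2) (2,0) (2,1) (2,2)}
PSO: 6 outcomes — {(0,0) (0,1) (0,2) (2,0) (2,1) (2,2)}
target (0,1) ∈ {SC,TSO,PSO}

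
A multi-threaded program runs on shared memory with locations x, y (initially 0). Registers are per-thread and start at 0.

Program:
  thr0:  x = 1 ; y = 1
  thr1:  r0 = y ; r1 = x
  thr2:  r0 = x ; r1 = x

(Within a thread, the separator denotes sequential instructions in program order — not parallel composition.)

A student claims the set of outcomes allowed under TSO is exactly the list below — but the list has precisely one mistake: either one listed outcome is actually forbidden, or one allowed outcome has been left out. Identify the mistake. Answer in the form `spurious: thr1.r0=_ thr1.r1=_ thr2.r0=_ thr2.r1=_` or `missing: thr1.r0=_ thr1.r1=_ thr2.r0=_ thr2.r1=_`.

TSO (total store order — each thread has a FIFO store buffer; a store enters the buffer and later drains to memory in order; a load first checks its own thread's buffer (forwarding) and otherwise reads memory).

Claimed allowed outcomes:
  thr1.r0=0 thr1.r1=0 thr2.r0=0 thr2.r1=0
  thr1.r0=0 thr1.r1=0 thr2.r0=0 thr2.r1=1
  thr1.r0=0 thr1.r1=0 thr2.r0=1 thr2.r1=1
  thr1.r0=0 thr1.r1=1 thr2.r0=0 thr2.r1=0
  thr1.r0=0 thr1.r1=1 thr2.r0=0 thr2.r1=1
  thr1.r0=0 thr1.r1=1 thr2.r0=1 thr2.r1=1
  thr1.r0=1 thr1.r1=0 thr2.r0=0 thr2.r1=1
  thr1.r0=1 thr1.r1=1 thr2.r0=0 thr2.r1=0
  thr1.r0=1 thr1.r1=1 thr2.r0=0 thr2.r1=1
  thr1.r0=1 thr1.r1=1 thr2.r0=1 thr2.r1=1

outcome vector order: (thr1.r0,thr1.r1,thr2.r0,thr2.r1)
under TSO → 0/0/0/0 0/0/0/1 0/0/1/1 0/1/0/0 0/1/0/1 0/1/1/1 1/1/0/0 1/1/0/1 1/1/1/1
claimed∖TSO = {1/0/0/1}

spurious: thr1.r0=1 thr1.r1=0 thr2.r0=0 thr2.r1=1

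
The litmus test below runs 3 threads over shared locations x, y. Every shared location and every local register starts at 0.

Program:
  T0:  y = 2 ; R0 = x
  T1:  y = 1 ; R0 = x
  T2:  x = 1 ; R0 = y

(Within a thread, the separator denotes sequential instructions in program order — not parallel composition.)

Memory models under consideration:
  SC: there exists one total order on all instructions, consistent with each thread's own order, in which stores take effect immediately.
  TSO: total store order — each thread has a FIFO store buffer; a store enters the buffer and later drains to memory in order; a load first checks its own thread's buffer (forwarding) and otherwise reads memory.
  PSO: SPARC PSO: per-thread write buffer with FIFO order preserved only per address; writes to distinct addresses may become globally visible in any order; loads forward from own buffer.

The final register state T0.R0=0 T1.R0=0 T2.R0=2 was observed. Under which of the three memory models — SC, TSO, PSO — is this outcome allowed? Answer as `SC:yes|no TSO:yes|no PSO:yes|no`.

outcome vector order: (T0.R0,T1.R0,T2.R0)
SC (9): <0 0 1>, <0 0 2>, <0 1 1>, <0 1 2>, <1 0 1>, <1 0 2>, <1 1 0>, <1 1 1>, <1 1 2>
TSO (12): <0 0 0>, <0 0 1>, <0 0 2>, <0 1 0>, <0 1 1>, <0 1 2>, <1 0 0>, <1 0 1>, <1 0 2>, <1 1 0>, <1 1 1>, <1 1 2>
PSO (12): <0 0 0>, <0 0 1>, <0 0 2>, <0 1 0>, <0 1 1>, <0 1 2>, <1 0 0>, <1 0 1>, <1 0 2>, <1 1 0>, <1 1 1>, <1 1 2>
target <0 0 2> ∈ {SC,TSO,PSO}

SC:yes TSO:yes PSO:yes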